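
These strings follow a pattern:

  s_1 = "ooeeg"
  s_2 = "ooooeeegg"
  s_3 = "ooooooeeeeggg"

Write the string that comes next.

Term n consists of 2n o's, followed by n+1 e's, followed by n g's (n = 1, 2, …).
Setting n = 4 gives 8, 5, 4 characters in each block.

ooooooooeeeeegggg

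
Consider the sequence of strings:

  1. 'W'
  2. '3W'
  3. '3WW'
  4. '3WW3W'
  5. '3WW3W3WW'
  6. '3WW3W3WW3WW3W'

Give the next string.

From term 3 onward, concatenate the last term with the second-to-last: 3W·W = 3WW, 3WW·3W = 3WW3W, …
The next term joins 3WW3W3WW3WW3W and 3WW3W3WW.

3WW3W3WW3WW3W3WW3W3WW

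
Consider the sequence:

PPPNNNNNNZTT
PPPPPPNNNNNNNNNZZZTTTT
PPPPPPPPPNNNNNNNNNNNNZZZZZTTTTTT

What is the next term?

Reading off run lengths: P runs 3, 6, 9; N runs 6, 9, 12; Z runs 1, 3, 5; T runs 2, 4, 6 — each is linear in n (n = 1, 2, …).
For the next term, n = 4, so the run lengths are 12, 15, 7, 8.

PPPPPPPPPPPPNNNNNNNNNNNNNNNZZZZZZZTTTTTTTT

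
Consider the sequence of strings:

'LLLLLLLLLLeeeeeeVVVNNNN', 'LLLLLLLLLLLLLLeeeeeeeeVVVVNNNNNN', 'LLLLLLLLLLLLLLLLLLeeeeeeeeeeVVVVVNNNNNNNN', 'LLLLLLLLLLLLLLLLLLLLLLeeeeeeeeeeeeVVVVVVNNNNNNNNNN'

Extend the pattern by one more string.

LLLLLLLLLLLLLLLLLLLLLLLLLLeeeeeeeeeeeeeeVVVVVVVNNNNNNNNNNNN

Term n consists of 4n+2 L's, followed by 2n+2 e's, followed by n+1 V's, followed by 2n N's, where the shown terms are n = 2, 3, 4, 5.
Setting n = 6 gives 26, 14, 7, 12 characters in each block.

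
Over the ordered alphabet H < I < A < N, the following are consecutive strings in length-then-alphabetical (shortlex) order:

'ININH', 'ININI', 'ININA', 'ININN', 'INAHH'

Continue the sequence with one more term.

The successor of INAHH increments the rightmost position that isn't already N and resets every position after it to H.

INAHI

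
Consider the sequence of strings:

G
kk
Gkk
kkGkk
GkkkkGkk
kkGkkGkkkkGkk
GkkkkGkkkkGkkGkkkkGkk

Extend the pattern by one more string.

From term 3 onward, concatenate the second-to-last term with the last: G·kk = Gkk, kk·Gkk = kkGkk, …
Continuing: kkGkkGkkkkGkk · GkkkkGkkkkGkkGkkkkGkk gives term 8.

kkGkkGkkkkGkkGkkkkGkkkkGkkGkkkkGkk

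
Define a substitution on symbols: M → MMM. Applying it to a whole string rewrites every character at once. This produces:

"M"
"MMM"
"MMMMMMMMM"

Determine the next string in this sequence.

MMMMMMMMMMMMMMMMMMMMMMMMMMM

Apply φ to MMMMMMMMM symbol by symbol: M→MMM, M→MMM, M→MMM, M→MMM, M→MMM, M→MMM, M→MMM, M→MMM, M→MMM; joined: MMM MMM MMM MMM MMM MMM MMM MMM MMM.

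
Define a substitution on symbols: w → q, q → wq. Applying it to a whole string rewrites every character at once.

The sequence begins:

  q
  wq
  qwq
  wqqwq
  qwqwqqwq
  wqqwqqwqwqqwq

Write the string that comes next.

φ(wqqwqqwqwqqwq) expands symbol-by-symbol to q wq wq q wq wq q wq q wq wq q wq; joining the 13 pieces gives the next term.

qwqwqqwqwqqwqqwqwqqwq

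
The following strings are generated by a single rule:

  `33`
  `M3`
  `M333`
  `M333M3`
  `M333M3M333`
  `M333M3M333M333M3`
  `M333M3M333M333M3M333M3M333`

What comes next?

This is a Fibonacci-style word recurrence s(k) = s(k−1)·s(k−2): e.g. M3·33 = M333.
So term 8 is M333M3M333M333M3M333M3M333·M333M3M333M333M3.

M333M3M333M333M3M333M3M333M333M3M333M333M3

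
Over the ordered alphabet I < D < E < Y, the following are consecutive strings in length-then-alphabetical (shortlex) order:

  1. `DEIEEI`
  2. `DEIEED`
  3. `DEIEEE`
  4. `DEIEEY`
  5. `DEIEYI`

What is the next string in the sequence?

The successor of DEIEYI increments the rightmost position that isn't already Y and resets every position after it to I.

DEIEYD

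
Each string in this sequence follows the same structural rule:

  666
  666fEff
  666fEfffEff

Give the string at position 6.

666fEfffEfffEfffEfffEff

Every step adds fEff to the end: s(k+1) = s(k)·fEff.
From 666fEfffEff, 3 further steps: 666fEfffEff → 666fEfffEfffEff → 666fEfffEfffEfffEff → (answer).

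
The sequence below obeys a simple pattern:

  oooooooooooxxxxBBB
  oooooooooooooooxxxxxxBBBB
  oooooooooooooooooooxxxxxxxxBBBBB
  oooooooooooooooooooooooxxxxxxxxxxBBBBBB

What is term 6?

oooooooooooooooooooooooooooooooxxxxxxxxxxxxxxBBBBBBBB

Term n consists of 4n+3 o's, followed by 2n x's, followed by n+1 B's, where the shown terms are n = 2, 3, 4, 5.
At n = 7 the blocks have lengths 31, 14, 8.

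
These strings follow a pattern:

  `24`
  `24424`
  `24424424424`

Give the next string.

Each string is two copies of the previous one joined by '4'.
Doubling 24424424424 with '4' between the halves:

24424424424424424424424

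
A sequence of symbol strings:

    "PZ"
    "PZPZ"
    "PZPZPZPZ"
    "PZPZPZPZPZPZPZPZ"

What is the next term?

Every step duplicates the string.
Doubling PZPZPZPZPZPZPZPZ:

PZPZPZPZPZPZPZPZPZPZPZPZPZPZPZPZ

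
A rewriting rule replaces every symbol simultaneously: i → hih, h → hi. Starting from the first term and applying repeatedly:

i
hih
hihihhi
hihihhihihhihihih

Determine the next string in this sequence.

Rewriting the 17 symbols of hihihhihihhihihih one by one yields hi hih hi hih hi hi hih hi hih hi hi hih hi hih hi hih hi; concatenated:

hihihhihihhihihihhihihhihihihhihihhihihhi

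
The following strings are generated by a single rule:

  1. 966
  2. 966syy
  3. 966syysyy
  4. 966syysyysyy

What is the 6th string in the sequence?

966syysyysyysyysyy

Each term is the previous one with syy appended.
From 966syysyysyy, 2 further steps: 966syysyysyy → 966syysyysyysyy → (answer).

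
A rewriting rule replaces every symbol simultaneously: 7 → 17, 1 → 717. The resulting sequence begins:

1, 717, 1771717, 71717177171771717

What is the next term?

Rewriting the 17 symbols of 71717177171771717 one by one yields 17 717 17 717 17 717 17 17 717 17 717 17 17 717 17 717 17; concatenated:

17717177171771717177171771717177171771717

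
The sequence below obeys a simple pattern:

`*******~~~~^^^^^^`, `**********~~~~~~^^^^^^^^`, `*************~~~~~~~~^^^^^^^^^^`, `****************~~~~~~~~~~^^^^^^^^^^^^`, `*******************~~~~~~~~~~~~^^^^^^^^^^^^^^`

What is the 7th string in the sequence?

*************************~~~~~~~~~~~~~~~~^^^^^^^^^^^^^^^^^^

The n-th term is 3n+1 *'s then 2n ~'s then 2n+2 ^'s, where the shown terms are n = 2, 3, 4, 5, 6.
At n = 8 the blocks have lengths 25, 16, 18.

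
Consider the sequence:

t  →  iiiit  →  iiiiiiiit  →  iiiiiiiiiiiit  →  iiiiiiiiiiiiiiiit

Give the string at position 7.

Each term is the previous one with iiii prepended.
From iiiiiiiiiiiiiiiit, 2 further steps: iiiiiiiiiiiiiiiit → iiiiiiiiiiiiiiiiiiiit → (answer).

iiiiiiiiiiiiiiiiiiiiiiiit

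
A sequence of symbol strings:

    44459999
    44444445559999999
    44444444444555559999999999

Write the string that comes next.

44444444444444455555559999999999999

Each string has the form 4^{4n-1} 5^{2n-1} 9^{3n+1} (n = 1, 2, …).
At n = 4 the blocks have lengths 15, 7, 13.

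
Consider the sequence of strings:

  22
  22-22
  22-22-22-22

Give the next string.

22-22-22-22-22-22-22-22

s(k+1) = s(k)·-·s(k) — each term doubles the last with '-' between the halves.
So the next term is two copies of 22-22-22-22 with '-' between the halves.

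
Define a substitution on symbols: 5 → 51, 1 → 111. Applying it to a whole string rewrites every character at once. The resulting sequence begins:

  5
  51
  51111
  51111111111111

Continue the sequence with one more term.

51111111111111111111111111111111111111111

Applying the rule to each of the 14 symbols of 51111111111111 gives the pieces 51 111 111 111 111 111 111 111 111 111 111 111 111 111, which concatenate to the answer.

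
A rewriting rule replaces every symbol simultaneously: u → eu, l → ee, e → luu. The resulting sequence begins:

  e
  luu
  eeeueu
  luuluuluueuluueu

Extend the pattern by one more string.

eeeueueeeueueeeueuluueueeeueuluueu

Replace each of the 16 characters of luuluuluueuluueu in place — ee eu eu ee eu eu ee eu eu luu eu ee eu eu luu eu — and concatenate.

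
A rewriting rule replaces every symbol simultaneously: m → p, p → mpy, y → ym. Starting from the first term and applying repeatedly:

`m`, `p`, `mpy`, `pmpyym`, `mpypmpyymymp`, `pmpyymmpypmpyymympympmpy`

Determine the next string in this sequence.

mpypmpyymymppmpyymmpypmpyymympympmpyympmpypmpyym

Applying the rule to each of the 24 symbols of pmpyymmpypmpyymympympmpy gives the pieces mpy p mpy ym ym p p mpy ym mpy p mpy ym ym p ym p mpy ym p mpy p mpy ym, which concatenate to the answer.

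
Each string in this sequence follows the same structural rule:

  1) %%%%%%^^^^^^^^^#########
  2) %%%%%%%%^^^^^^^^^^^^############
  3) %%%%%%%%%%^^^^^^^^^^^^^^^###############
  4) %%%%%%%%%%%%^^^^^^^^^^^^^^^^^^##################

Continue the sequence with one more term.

%%%%%%%%%%%%%%^^^^^^^^^^^^^^^^^^^^^#####################

Reading off run lengths: % runs 6, 8, 10, 12; ^ runs 9, 12, 15, 18; # runs 9, 12, 15, 18 — each is linear in n, where the shown terms are n = 2, 3, 4, 5.
Setting n = 6 gives 14, 21, 21 characters in each block.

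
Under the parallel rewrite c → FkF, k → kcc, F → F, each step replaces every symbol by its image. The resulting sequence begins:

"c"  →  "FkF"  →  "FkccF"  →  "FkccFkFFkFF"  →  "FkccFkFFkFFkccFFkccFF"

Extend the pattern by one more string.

FkccFkFFkFFkccFFkccFFkccFkFFkFFFkccFkFFkFFF

Replace each of the 21 characters of FkccFkFFkFFkccFFkccFF in place — F kcc FkF FkF F kcc F F kcc F F kcc FkF FkF F F kcc FkF FkF F F — and concatenate.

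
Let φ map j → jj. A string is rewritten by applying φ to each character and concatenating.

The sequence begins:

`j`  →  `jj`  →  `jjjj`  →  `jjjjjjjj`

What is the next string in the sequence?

Apply φ to jjjjjjjj symbol by symbol: j→jj, j→jj, j→jj, j→jj, j→jj, j→jj, j→jj, j→jj; joined: jj jj jj jj jj jj jj jj.

jjjjjjjjjjjjjjjj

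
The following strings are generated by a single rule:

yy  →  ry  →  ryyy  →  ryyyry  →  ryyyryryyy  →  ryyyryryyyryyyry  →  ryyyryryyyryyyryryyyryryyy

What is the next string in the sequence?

ryyyryryyyryyyryryyyryryyyryyyryryyyryyyry

From term 3 onward, concatenate the last term with the second-to-last: ry·yy = ryyy, ryyy·ry = ryyyry, …
Continuing: ryyyryryyyryyyryryyyryryyy · ryyyryryyyryyyry gives term 8.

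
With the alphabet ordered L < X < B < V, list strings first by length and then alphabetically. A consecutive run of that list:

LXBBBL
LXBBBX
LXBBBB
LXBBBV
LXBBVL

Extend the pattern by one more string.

The successor of LXBBVL increments the rightmost position that isn't already V and resets every position after it to L.

LXBBVX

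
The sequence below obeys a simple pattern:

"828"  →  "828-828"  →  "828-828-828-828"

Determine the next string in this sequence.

828-828-828-828-828-828-828-828

Each string is two copies of the previous one joined by '-'.
One more doubling of 828-828-828-828 gives the answer.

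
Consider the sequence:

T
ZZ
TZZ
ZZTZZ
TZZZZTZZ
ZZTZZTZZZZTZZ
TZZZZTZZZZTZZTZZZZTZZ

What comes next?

ZZTZZTZZZZTZZTZZZZTZZZZTZZTZZZZTZZ

Each term (from the third on) is the two preceding terms concatenated in order: term 3 = T·ZZ = TZZ.
Continuing: ZZTZZTZZZZTZZ · TZZZZTZZZZTZZTZZZZTZZ gives term 8.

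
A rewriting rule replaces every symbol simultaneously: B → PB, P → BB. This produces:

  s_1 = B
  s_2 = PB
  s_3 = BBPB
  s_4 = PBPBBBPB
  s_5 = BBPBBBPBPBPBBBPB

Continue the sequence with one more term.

PBPBBBPBPBPBBBPBBBPBBBPBPBPBBBPB

Replace each of the 16 characters of BBPBBBPBPBPBBBPB in place — PB PB BB PB PB PB BB PB BB PB BB PB PB PB BB PB — and concatenate.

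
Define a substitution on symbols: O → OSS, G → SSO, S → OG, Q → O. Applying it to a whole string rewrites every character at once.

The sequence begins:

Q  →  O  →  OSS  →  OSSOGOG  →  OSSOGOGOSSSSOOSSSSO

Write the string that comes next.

Rewriting the 19 symbols of OSSOGOGOSSSSOOSSSSO one by one yields OSS OG OG OSS SSO OSS SSO OSS OG OG OG OG OSS OSS OG OG OG OG OSS; concatenated:

OSSOGOGOSSSSOOSSSSOOSSOGOGOGOGOSSOSSOGOGOGOGOSS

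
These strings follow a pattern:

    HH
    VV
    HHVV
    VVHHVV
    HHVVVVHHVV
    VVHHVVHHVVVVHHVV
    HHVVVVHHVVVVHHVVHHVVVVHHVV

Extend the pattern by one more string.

VVHHVVHHVVVVHHVVHHVVVVHHVVVVHHVVHHVVVVHHVV

From term 3 onward, concatenate the second-to-last term with the last: HH·VV = HHVV, VV·HHVV = VVHHVV, …
So term 8 is VVHHVVHHVVVVHHVV·HHVVVVHHVVVVHHVVHHVVVVHHVV.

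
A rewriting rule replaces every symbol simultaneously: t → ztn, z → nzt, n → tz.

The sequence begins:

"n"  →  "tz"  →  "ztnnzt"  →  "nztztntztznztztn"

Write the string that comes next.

tznztztnnztztntzztnnztztnnzttznztztnnztztntz

φ(nztztntztznztztn) expands symbol-by-symbol to tz nzt ztn nzt ztn tz ztn nzt ztn nzt tz nzt ztn nzt ztn tz; joining the 16 pieces gives the next term.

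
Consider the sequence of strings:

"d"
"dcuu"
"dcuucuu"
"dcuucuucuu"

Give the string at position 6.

dcuucuucuucuucuu

Every step adds cuu to the end: s(k+1) = s(k)·cuu.
From dcuucuucuu, 2 further steps: dcuucuucuu → dcuucuucuucuu → (answer).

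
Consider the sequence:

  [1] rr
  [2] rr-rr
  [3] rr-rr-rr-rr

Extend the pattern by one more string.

Every step duplicates the string with '-' between the halves.
One more doubling of rr-rr-rr-rr gives the answer.

rr-rr-rr-rr-rr-rr-rr-rr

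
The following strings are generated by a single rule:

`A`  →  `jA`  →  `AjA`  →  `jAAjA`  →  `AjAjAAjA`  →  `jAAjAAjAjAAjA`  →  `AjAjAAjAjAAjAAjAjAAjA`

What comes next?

jAAjAAjAjAAjAAjAjAAjAjAAjAAjAjAAjA

This is a Fibonacci-style word recurrence s(k) = s(k−2)·s(k−1): e.g. A·jA = AjA.
So term 8 is jAAjAAjAjAAjA·AjAjAAjAjAAjAAjAjAAjA.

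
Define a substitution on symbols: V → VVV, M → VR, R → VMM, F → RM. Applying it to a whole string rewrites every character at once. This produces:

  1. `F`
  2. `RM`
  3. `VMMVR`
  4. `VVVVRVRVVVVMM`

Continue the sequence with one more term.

VVVVVVVVVVVVVMMVVVVMMVVVVVVVVVVVVVRVR

φ(VVVVRVRVVVVMM) expands symbol-by-symbol to VVV VVV VVV VVV VMM VVV VMM VVV VVV VVV VVV VR VR; joining the 13 pieces gives the next term.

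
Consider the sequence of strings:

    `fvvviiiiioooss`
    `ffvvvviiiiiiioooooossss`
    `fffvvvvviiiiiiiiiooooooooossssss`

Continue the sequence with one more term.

ffffvvvvvviiiiiiiiiiioooooooooooossssssss

The n-th term is n f's then n+2 v's then 2n+3 i's then 3n o's then 2n s's (n = 1, 2, …).
Setting n = 4 gives 4, 6, 11, 12, 8 characters in each block.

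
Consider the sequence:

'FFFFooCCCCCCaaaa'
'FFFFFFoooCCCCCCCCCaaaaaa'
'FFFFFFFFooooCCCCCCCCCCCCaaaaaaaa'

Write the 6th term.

FFFFFFFFFFFFFFoooooooCCCCCCCCCCCCCCCCCCCCCaaaaaaaaaaaaaa

Term n consists of 2n F's, followed by n o's, followed by 3n C's, followed by 2n a's, where the shown terms are n = 2, 3, 4.
For term 6, n = 7, so the run lengths are 14, 7, 21, 14.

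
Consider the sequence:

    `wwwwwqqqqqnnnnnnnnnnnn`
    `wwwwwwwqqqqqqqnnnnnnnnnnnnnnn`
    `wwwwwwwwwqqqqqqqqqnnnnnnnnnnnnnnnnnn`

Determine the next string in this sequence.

Reading off run lengths: w runs 5, 7, 9; q runs 5, 7, 9; n runs 12, 15, 18 — each is linear in n, where the shown terms are n = 3, 4, 5.
For the next term, n = 6, so the run lengths are 11, 11, 21.

wwwwwwwwwwwqqqqqqqqqqqnnnnnnnnnnnnnnnnnnnnn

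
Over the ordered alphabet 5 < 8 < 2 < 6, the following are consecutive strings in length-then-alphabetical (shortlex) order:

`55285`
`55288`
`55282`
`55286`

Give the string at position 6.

55228

Stepping forward 2 times from 55286: 55286 → 55225, then the target.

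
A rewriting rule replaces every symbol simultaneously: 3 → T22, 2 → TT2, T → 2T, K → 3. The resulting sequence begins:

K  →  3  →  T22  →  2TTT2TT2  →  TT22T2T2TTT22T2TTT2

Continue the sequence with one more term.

2T2TTT2TT22TTT22TTT22T2T2TTT2TT22TTT22T2T2TTT2

Replace each of the 19 characters of TT22T2T2TTT22T2TTT2 in place — 2T 2T TT2 TT2 2T TT2 2T TT2 2T 2T 2T TT2 TT2 2T TT2 2T 2T 2T TT2 — and concatenate.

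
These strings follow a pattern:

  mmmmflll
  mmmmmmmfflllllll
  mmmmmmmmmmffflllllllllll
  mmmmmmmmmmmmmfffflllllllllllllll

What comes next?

Reading off run lengths: m runs 4, 7, 10, 13; f runs 1, 2, 3, 4; l runs 3, 7, 11, 15 — each is linear in n (n = 1, 2, …).
Setting n = 5 gives 16, 5, 19 characters in each block.

mmmmmmmmmmmmmmmmffffflllllllllllllllllll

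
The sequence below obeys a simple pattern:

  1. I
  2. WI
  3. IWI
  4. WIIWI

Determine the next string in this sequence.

IWIWIIWI

Each term (from the third on) is the two preceding terms concatenated in order: term 3 = I·WI = IWI.
Continuing: IWI · WIIWI gives term 5.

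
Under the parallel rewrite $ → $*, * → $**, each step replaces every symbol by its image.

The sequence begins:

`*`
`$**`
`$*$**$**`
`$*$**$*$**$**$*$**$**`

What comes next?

$*$**$*$**$**$*$**$*$**$**$*$**$**$*$**$*$**$**$*$**$**

φ($*$**$*$**$**$*$**$**) expands symbol-by-symbol to $* $** $* $** $** $* $** $* $** $** $* $** $** $* $** $* $** $** $* $** $**; joining the 21 pieces gives the next term.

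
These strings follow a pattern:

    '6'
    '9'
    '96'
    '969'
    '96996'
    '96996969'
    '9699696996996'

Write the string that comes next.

This is a Fibonacci-style word recurrence s(k) = s(k−1)·s(k−2): e.g. 9·6 = 96.
Continuing: 9699696996996 · 96996969 gives term 8.

969969699699696996969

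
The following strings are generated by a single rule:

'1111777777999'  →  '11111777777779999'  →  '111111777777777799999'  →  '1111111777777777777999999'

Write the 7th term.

Each string has the form 1^{n+2} 7^{2n+2} 9^{n+1}, where the shown terms are n = 2, 3, 4, 5.
Setting n = 8 gives 10, 18, 9 characters in each block.

1111111111777777777777777777999999999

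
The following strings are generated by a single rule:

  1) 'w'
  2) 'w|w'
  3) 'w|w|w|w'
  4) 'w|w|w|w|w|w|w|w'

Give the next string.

w|w|w|w|w|w|w|w|w|w|w|w|w|w|w|w

Every step duplicates the string with '|' between the halves.
One more doubling of w|w|w|w|w|w|w|w gives the answer.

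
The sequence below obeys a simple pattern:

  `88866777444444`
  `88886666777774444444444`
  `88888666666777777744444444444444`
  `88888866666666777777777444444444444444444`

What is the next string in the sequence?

88888886666666666777777777774444444444444444444444

Reading off run lengths: 8 runs 3, 4, 5, 6; 6 runs 2, 4, 6, 8; 7 runs 3, 5, 7, 9; 4 runs 6, 10, 14, 18 — each is linear in n (n = 1, 2, …).
At n = 5 the blocks have lengths 7, 10, 11, 22.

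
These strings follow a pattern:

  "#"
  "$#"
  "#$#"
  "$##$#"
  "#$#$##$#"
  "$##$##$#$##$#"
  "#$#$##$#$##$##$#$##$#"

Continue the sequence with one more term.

Each term (from the third on) is the two preceding terms concatenated in order: term 3 = #·$# = #$#.
The next term joins $##$##$#$##$# and #$#$##$#$##$##$#$##$#.

$##$##$#$##$##$#$##$#$##$##$#$##$#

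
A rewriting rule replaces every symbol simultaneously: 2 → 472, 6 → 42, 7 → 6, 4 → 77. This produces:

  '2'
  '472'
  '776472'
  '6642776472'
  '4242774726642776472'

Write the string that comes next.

7747277472667764724242774726642776472

Replace each of the 19 characters of 4242774726642776472 in place — 77 472 77 472 6 6 77 6 472 42 42 77 472 6 6 42 77 6 472 — and concatenate.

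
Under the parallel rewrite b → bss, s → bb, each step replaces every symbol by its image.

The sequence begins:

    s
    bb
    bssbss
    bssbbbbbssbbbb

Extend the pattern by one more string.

Replace each of the 14 characters of bssbbbbbssbbbb in place — bss bb bb bss bss bss bss bss bb bb bss bss bss bss — and concatenate.

bssbbbbbssbssbssbssbssbbbbbssbssbssbss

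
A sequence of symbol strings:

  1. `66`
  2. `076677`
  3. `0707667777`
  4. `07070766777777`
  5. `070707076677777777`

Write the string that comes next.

Each term wraps the previous one in 07 on the left and 77 on the right.
So the next term is 07·070707076677777777·77.

0707070707667777777777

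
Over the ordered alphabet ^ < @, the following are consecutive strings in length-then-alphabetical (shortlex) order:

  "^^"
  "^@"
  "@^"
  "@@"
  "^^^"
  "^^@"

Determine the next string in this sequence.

Treat ^^@ as a base-2 numeral over the given alphabet and add one, carrying through any trailing @'s.

^@^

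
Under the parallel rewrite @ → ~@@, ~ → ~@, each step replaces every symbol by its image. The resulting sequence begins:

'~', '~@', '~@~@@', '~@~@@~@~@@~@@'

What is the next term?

~@~@@~@~@@~@@~@~@@~@~@@~@@~@~@@~@@

φ(~@~@@~@~@@~@@) expands symbol-by-symbol to ~@ ~@@ ~@ ~@@ ~@@ ~@ ~@@ ~@ ~@@ ~@@ ~@ ~@@ ~@@; joining the 13 pieces gives the next term.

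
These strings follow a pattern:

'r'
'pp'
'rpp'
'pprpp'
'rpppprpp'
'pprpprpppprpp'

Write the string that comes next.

This is a Fibonacci-style word recurrence s(k) = s(k−2)·s(k−1): e.g. r·pp = rpp.
So term 7 is rpppprpp·pprpprpppprpp.

rpppprpppprpprpppprpp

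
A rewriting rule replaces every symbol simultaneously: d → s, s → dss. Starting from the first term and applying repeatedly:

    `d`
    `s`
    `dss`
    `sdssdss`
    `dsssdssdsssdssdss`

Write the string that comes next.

sdssdssdsssdssdsssdssdssdsssdssdsssdssdss

φ(dsssdssdsssdssdss) expands symbol-by-symbol to s dss dss dss s dss dss s dss dss dss s dss dss s dss dss; joining the 17 pieces gives the next term.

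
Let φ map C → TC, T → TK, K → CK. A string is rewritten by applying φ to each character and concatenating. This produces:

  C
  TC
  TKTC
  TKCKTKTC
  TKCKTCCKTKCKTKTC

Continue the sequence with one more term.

Replace each of the 16 characters of TKCKTCCKTKCKTKTC in place — TK CK TC CK TK TC TC CK TK CK TC CK TK CK TK TC — and concatenate.

TKCKTCCKTKTCTCCKTKCKTCCKTKCKTKTC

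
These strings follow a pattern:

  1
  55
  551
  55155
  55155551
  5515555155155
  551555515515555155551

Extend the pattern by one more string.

From term 3 onward, concatenate the last term with the second-to-last: 55·1 = 551, 551·55 = 55155, …
The next term joins 551555515515555155551 and 5515555155155.

5515555155155551555515515555155155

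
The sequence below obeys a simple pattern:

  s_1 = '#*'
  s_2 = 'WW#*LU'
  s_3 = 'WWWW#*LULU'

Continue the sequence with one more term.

WWWWWW#*LULULU

Every step adds WW to the front and LU to the end of the previous string.
One more step from WWWW#*LULU gives the answer.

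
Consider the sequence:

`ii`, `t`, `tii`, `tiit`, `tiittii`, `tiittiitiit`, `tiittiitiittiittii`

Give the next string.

From term 3 onward, concatenate the last term with the second-to-last: t·ii = tii, tii·t = tiit, …
So term 8 is tiittiitiittiittii·tiittiitiit.

tiittiitiittiittiitiittiitiit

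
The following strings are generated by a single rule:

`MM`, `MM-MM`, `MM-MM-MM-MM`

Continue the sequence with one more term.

Every step duplicates the string with '-' between the halves.
So the next term is two copies of MM-MM-MM-MM with '-' between the halves.

MM-MM-MM-MM-MM-MM-MM-MM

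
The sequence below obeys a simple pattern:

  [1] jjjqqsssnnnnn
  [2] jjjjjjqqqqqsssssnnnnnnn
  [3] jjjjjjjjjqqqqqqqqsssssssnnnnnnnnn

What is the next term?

jjjjjjjjjjjjqqqqqqqqqqqsssssssssnnnnnnnnnnn

Each string has the form j^{3n} q^{3n-1} s^{2n+1} n^{2n+3} (n = 1, 2, …).
For the next term, n = 4, so the run lengths are 12, 11, 9, 11.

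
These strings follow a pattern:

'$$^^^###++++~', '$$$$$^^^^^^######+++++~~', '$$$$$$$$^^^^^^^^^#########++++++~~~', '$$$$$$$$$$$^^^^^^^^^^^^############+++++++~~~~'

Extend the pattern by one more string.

$$$$$$$$$$$$$$^^^^^^^^^^^^^^^###############++++++++~~~~~

Each string has the form $^{3n-1} ^^{3n} #^{3n} +^{n+3} ~^{n} (n = 1, 2, …).
At n = 5 the blocks have lengths 14, 15, 15, 8, 5.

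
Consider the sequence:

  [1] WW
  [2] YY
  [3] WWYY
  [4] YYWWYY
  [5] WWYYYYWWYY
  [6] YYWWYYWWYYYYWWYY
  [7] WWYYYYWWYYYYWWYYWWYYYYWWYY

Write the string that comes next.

YYWWYYWWYYYYWWYYWWYYYYWWYYYYWWYYWWYYYYWWYY

From term 3 onward, concatenate the second-to-last term with the last: WW·YY = WWYY, YY·WWYY = YYWWYY, …
Continuing: YYWWYYWWYYYYWWYY · WWYYYYWWYYYYWWYYWWYYYYWWYY gives term 8.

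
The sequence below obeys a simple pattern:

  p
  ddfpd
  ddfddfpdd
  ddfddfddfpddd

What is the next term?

ddfddfddfddfpdddd

Each term wraps the previous one in ddf on the left and d on the right.
One more step from ddfddfddfpddd gives the answer.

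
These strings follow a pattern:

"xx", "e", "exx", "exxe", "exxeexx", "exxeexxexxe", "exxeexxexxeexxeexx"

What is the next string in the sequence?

This is a Fibonacci-style word recurrence s(k) = s(k−1)·s(k−2): e.g. e·xx = exx.
So term 8 is exxeexxexxeexxeexx·exxeexxexxe.

exxeexxexxeexxeexxexxeexxexxe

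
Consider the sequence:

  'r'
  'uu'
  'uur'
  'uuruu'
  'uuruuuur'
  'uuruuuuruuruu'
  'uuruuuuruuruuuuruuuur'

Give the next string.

This is a Fibonacci-style word recurrence s(k) = s(k−1)·s(k−2): e.g. uu·r = uur.
The next term joins uuruuuuruuruuuuruuuur and uuruuuuruuruu.

uuruuuuruuruuuuruuuuruuruuuuruuruu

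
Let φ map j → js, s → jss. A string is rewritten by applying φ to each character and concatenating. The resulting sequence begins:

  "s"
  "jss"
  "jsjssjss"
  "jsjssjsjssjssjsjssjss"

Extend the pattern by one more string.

Rewriting the 21 symbols of jsjssjsjssjssjsjssjss one by one yields js jss js jss jss js jss js jss jss js jss jss js jss js jss jss js jss jss; concatenated:

jsjssjsjssjssjsjssjsjssjssjsjssjssjsjssjsjssjssjsjssjss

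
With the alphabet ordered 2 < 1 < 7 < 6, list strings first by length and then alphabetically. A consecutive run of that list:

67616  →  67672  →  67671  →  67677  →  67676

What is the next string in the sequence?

67662

The successor of 67676 increments the rightmost position that isn't already 6 and resets every position after it to 2.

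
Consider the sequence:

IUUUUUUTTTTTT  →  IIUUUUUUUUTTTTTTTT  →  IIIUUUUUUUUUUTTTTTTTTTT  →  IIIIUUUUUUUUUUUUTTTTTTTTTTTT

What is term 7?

IIIIIIIUUUUUUUUUUUUUUUUUUTTTTTTTTTTTTTTTTTT

The n-th term is n-1 I's then 2n+2 U's then 2n+2 T's, where the shown terms are n = 2, 3, 4, 5.
Setting n = 8 gives 7, 18, 18 characters in each block.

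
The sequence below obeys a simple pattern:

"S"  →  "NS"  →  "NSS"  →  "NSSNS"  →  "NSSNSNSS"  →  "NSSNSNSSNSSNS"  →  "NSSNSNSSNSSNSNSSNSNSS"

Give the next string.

NSSNSNSSNSSNSNSSNSNSSNSSNSNSSNSSNS

Each term (from the third on) is the previous term followed by the one before it: term 3 = NS·S = NSS.
The next term joins NSSNSNSSNSSNSNSSNSNSS and NSSNSNSSNSSNS.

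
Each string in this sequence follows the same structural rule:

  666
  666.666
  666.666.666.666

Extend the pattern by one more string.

s(k+1) = s(k)·.·s(k) — each term doubles the last with '.' between the halves.
Doubling 666.666.666.666 with '.' between the halves:

666.666.666.666.666.666.666.666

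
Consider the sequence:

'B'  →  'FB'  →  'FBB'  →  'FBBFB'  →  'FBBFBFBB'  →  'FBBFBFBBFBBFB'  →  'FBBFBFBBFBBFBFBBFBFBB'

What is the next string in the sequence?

This is a Fibonacci-style word recurrence s(k) = s(k−1)·s(k−2): e.g. FB·B = FBB.
Continuing: FBBFBFBBFBBFBFBBFBFBB · FBBFBFBBFBBFB gives term 8.

FBBFBFBBFBBFBFBBFBFBBFBBFBFBBFBBFB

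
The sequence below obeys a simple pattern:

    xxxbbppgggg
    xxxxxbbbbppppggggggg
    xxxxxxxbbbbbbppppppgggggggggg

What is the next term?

xxxxxxxxxbbbbbbbbppppppppggggggggggggg

The n-th term is 2n+1 x's then 2n b's then 2n p's then 3n+1 g's (n = 1, 2, …).
At n = 4 the blocks have lengths 9, 8, 8, 13.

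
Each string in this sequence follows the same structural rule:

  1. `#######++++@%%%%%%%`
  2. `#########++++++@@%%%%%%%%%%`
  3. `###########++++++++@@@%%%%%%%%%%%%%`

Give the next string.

#############++++++++++@@@@%%%%%%%%%%%%%%%%

Reading off run lengths: # runs 7, 9, 11; + runs 4, 6, 8; @ runs 1, 2, 3; % runs 7, 10, 13 — each is linear in n, where the shown terms are n = 2, 3, 4.
For the next term, n = 5, so the run lengths are 13, 10, 4, 16.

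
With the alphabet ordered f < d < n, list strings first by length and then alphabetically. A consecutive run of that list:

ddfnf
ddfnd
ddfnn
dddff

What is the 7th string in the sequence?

Continuing the enumeration 3 steps past dddff: dddff → dddfd → dddfn → (answer).

ddddf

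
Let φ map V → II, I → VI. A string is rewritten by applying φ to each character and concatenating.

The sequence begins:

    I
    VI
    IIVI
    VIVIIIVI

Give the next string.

Apply φ to VIVIIIVI symbol by symbol: V→II, I→VI, V→II, I→VI, I→VI, I→VI, V→II, I→VI; joined: II VI II VI VI VI II VI.

IIVIIIVIVIVIIIVI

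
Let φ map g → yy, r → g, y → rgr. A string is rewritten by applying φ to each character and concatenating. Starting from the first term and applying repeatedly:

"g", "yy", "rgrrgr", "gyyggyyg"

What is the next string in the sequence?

Rewriting each symbol of gyyggyyg: g→yy, y→rgr, y→rgr, g→yy, g→yy, y→rgr, y→rgr, g→yy, which concatenates to yy rgr rgr yy yy rgr rgr yy.

yyrgrrgryyyyrgrrgryy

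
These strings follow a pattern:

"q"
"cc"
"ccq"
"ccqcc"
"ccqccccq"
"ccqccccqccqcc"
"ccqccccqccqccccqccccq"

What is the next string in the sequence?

From term 3 onward, concatenate the last term with the second-to-last: cc·q = ccq, ccq·cc = ccqcc, …
The next term joins ccqccccqccqccccqccccq and ccqccccqccqcc.

ccqccccqccqccccqccccqccqccccqccqcc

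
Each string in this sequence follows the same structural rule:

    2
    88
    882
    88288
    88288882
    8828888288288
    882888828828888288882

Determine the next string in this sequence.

8828888288288882888828828888288288

This is a Fibonacci-style word recurrence s(k) = s(k−1)·s(k−2): e.g. 88·2 = 882.
The next term joins 882888828828888288882 and 8828888288288.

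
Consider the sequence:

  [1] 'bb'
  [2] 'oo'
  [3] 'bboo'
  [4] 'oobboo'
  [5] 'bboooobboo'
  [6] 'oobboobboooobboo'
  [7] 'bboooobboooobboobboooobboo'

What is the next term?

Each term (from the third on) is the two preceding terms concatenated in order: term 3 = bb·oo = bboo.
The next term joins oobboobboooobboo and bboooobboooobboobboooobboo.

oobboobboooobboobboooobboooobboobboooobboo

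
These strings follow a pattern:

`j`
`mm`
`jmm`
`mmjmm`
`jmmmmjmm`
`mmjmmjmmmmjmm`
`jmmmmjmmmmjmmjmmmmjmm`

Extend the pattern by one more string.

From term 3 onward, concatenate the second-to-last term with the last: j·mm = jmm, mm·jmm = mmjmm, …
So term 8 is mmjmmjmmmmjmm·jmmmmjmmmmjmmjmmmmjmm.

mmjmmjmmmmjmmjmmmmjmmmmjmmjmmmmjmm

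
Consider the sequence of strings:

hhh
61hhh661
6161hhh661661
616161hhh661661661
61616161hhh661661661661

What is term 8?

61616161616161hhh661661661661661661661

Each term wraps the previous one in 61 on the left and 661 on the right.
From 61616161hhh661661661661, 3 further steps: 61616161hhh661661661661 → 6161616161hhh661661661661661 → 616161616161hhh661661661661661661 → (answer).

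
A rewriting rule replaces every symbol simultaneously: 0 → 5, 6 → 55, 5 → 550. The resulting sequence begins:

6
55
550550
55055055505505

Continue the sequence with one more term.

5505505550550555055055055505505550

φ(55055055505505) expands symbol-by-symbol to 550 550 5 550 550 5 550 550 550 5 550 550 5 550; joining the 14 pieces gives the next term.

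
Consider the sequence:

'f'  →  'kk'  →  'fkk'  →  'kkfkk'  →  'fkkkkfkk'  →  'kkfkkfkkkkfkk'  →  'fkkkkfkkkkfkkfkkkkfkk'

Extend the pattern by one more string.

kkfkkfkkkkfkkfkkkkfkkkkfkkfkkkkfkk

Each term (from the third on) is the two preceding terms concatenated in order: term 3 = f·kk = fkk.
Continuing: kkfkkfkkkkfkk · fkkkkfkkkkfkkfkkkkfkk gives term 8.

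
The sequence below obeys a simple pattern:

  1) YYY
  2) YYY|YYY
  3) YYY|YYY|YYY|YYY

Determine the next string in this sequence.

YYY|YYY|YYY|YYY|YYY|YYY|YYY|YYY

s(k+1) = s(k)·|·s(k) — each term doubles the last with '|' between the halves.
So the next term is two copies of YYY|YYY|YYY|YYY with '|' between the halves.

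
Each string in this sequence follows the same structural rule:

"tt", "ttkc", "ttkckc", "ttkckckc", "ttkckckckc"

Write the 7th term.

Each term is the previous one with kc appended.
From ttkckckckc, 2 further steps: ttkckckckc → ttkckckckckc → (answer).

ttkckckckckckc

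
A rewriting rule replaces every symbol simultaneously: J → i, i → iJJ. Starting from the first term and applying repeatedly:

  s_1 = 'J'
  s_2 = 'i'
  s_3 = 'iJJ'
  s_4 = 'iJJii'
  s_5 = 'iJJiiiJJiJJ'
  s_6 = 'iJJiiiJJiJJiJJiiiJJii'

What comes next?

Applying the rule to each of the 21 symbols of iJJiiiJJiJJiJJiiiJJii gives the pieces iJJ i i iJJ iJJ iJJ i i iJJ i i iJJ i i iJJ iJJ iJJ i i iJJ iJJ, which concatenate to the answer.

iJJiiiJJiJJiJJiiiJJiiiJJiiiJJiJJiJJiiiJJiJJ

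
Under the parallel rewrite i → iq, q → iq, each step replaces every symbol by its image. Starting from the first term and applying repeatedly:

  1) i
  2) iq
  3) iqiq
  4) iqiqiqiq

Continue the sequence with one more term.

Expanding iqiqiqiq: i→iq, q→iq, i→iq, q→iq, i→iq, q→iq, i→iq, q→iq. Concatenated: iq iq iq iq iq iq iq iq.

iqiqiqiqiqiqiqiq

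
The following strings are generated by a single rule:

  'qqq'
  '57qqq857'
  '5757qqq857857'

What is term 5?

Each term wraps the previous one in 57 on the left and 857 on the right.
From 5757qqq857857, 2 further steps: 5757qqq857857 → 575757qqq857857857 → (answer).

57575757qqq857857857857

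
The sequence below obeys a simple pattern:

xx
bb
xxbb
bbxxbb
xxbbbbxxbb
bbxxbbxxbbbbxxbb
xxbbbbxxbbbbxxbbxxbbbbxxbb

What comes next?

bbxxbbxxbbbbxxbbxxbbbbxxbbbbxxbbxxbbbbxxbb

This is a Fibonacci-style word recurrence s(k) = s(k−2)·s(k−1): e.g. xx·bb = xxbb.
The next term joins bbxxbbxxbbbbxxbb and xxbbbbxxbbbbxxbbxxbbbbxxbb.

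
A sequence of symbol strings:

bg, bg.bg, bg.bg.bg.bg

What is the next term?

Every step duplicates the string with '.' between the halves.
Doubling bg.bg.bg.bg with '.' between the halves:

bg.bg.bg.bg.bg.bg.bg.bg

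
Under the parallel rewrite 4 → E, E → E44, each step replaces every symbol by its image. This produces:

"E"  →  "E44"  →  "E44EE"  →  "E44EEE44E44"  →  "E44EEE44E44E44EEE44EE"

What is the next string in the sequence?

Rewriting the 21 symbols of E44EEE44E44E44EEE44EE one by one yields E44 E E E44 E44 E44 E E E44 E E E44 E E E44 E44 E44 E E E44 E44; concatenated:

E44EEE44E44E44EEE44EEE44EEE44E44E44EEE44E44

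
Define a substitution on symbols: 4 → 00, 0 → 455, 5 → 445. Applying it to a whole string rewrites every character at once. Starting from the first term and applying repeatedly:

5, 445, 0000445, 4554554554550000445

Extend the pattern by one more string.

004454450044544500445445004454454554554554550000445

Replace each of the 19 characters of 4554554554550000445 in place — 00 445 445 00 445 445 00 445 445 00 445 445 455 455 455 455 00 00 445 — and concatenate.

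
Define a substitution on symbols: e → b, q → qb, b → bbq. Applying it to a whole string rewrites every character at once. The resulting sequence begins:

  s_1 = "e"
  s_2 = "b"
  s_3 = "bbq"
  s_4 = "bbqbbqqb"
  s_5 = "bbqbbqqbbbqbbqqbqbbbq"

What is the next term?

bbqbbqqbbbqbbqqbqbbbqbbqbbqqbbbqbbqqbqbbbqqbbbqbbqbbqqb

φ(bbqbbqqbbbqbbqqbqbbbq) expands symbol-by-symbol to bbq bbq qb bbq bbq qb qb bbq bbq bbq qb bbq bbq qb qb bbq qb bbq bbq bbq qb; joining the 21 pieces gives the next term.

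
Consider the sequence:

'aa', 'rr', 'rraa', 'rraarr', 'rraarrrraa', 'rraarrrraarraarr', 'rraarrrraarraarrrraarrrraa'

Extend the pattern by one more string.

rraarrrraarraarrrraarrrraarraarrrraarraarr

Each term (from the third on) is the previous term followed by the one before it: term 3 = rr·aa = rraa.
So term 8 is rraarrrraarraarrrraarrrraa·rraarrrraarraarr.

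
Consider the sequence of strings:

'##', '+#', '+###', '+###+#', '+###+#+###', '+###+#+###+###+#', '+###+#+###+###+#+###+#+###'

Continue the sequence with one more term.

Each term (from the third on) is the previous term followed by the one before it: term 3 = +#·## = +###.
Continuing: +###+#+###+###+#+###+#+### · +###+#+###+###+# gives term 8.

+###+#+###+###+#+###+#+###+###+#+###+###+#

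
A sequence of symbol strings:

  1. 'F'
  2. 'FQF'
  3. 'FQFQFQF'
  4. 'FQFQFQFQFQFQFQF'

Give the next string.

Every step duplicates the string with 'Q' between the halves.
So the next term is two copies of FQFQFQFQFQFQFQF with 'Q' between the halves.

FQFQFQFQFQFQFQFQFQFQFQFQFQFQFQF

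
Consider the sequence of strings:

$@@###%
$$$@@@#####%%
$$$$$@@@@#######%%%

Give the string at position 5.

$$$$$$$$$@@@@@@###########%%%%%

The n-th term is 2n-1 $'s then n+1 @'s then 2n+1 #'s then n %'s (n = 1, 2, …).
Setting n = 5 gives 9, 6, 11, 5 characters in each block.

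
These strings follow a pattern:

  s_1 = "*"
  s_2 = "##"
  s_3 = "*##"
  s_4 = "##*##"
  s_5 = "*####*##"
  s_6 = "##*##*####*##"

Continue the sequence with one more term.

From term 3 onward, concatenate the second-to-last term with the last: *·## = *##, ##·*## = ##*##, …
The next term joins *####*## and ##*##*####*##.

*####*####*##*####*##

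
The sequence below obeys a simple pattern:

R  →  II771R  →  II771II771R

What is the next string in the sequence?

Every step adds II771 at the front: s(k+1) = II771·s(k).
So the next term is II771·II771II771R.

II771II771II771R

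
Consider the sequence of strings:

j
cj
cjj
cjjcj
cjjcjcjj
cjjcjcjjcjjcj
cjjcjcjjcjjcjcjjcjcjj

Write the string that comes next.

This is a Fibonacci-style word recurrence s(k) = s(k−1)·s(k−2): e.g. cj·j = cjj.
Continuing: cjjcjcjjcjjcjcjjcjcjj · cjjcjcjjcjjcj gives term 8.

cjjcjcjjcjjcjcjjcjcjjcjjcjcjjcjjcj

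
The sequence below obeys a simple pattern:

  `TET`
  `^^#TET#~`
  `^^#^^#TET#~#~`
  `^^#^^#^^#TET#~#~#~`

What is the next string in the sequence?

Every step adds ^^# to the front and #~ to the end of the previous string.
Applying this once more to ^^#^^#^^#TET#~#~#~:

^^#^^#^^#^^#TET#~#~#~#~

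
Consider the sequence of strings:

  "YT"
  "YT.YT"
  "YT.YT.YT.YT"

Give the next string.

YT.YT.YT.YT.YT.YT.YT.YT

s(k+1) = s(k)·.·s(k) — each term doubles the last with '.' between the halves.
One more doubling of YT.YT.YT.YT gives the answer.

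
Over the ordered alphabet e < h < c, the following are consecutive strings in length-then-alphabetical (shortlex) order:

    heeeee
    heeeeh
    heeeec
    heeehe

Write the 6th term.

heeehc

Stepping forward 2 times from heeehe: heeehe → heeehh, then the target.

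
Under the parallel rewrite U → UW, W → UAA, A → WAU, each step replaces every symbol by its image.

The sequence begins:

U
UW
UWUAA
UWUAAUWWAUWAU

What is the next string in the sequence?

Rewriting the 13 symbols of UWUAAUWWAUWAU one by one yields UW UAA UW WAU WAU UW UAA UAA WAU UW UAA WAU UW; concatenated:

UWUAAUWWAUWAUUWUAAUAAWAUUWUAAWAUUW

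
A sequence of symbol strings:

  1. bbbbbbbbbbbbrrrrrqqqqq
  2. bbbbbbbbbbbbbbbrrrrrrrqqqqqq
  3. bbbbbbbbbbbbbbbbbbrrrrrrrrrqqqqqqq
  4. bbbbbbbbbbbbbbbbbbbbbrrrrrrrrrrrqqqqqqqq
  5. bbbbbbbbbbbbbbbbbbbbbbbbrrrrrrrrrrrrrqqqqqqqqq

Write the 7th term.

Reading off run lengths: b runs 12, 15, 18, 21, 24; r runs 5, 7, 9, 11, 13; q runs 5, 6, 7, 8, 9 — each is linear in n, where the shown terms are n = 3, 4, 5, 6, 7.
At n = 9 the blocks have lengths 30, 17, 11.

bbbbbbbbbbbbbbbbbbbbbbbbbbbbbbrrrrrrrrrrrrrrrrrqqqqqqqqqqq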